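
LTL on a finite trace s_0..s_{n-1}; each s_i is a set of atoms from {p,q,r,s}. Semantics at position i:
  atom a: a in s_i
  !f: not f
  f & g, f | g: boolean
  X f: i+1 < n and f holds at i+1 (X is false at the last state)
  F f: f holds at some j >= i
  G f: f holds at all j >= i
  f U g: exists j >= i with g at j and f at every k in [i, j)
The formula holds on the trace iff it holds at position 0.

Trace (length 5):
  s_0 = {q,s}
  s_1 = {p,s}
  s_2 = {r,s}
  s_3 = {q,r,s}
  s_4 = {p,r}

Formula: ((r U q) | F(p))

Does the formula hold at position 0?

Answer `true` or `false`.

Answer: true

Derivation:
s_0={q,s}: ((r U q) | F(p))=True (r U q)=True r=False q=True F(p)=True p=False
s_1={p,s}: ((r U q) | F(p))=True (r U q)=False r=False q=False F(p)=True p=True
s_2={r,s}: ((r U q) | F(p))=True (r U q)=True r=True q=False F(p)=True p=False
s_3={q,r,s}: ((r U q) | F(p))=True (r U q)=True r=True q=True F(p)=True p=False
s_4={p,r}: ((r U q) | F(p))=True (r U q)=False r=True q=False F(p)=True p=True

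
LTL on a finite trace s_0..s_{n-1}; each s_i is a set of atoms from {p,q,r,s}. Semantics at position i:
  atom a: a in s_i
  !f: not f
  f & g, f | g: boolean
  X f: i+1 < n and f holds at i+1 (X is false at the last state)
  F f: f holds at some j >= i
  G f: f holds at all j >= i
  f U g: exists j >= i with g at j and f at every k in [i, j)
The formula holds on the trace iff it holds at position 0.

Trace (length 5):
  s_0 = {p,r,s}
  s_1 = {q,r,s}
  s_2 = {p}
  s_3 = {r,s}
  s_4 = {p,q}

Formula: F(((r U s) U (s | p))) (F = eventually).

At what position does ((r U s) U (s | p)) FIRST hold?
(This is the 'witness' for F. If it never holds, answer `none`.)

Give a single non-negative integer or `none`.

s_0={p,r,s}: ((r U s) U (s | p))=True (r U s)=True r=True s=True (s | p)=True p=True
s_1={q,r,s}: ((r U s) U (s | p))=True (r U s)=True r=True s=True (s | p)=True p=False
s_2={p}: ((r U s) U (s | p))=True (r U s)=False r=False s=False (s | p)=True p=True
s_3={r,s}: ((r U s) U (s | p))=True (r U s)=True r=True s=True (s | p)=True p=False
s_4={p,q}: ((r U s) U (s | p))=True (r U s)=False r=False s=False (s | p)=True p=True
F(((r U s) U (s | p))) holds; first witness at position 0.

Answer: 0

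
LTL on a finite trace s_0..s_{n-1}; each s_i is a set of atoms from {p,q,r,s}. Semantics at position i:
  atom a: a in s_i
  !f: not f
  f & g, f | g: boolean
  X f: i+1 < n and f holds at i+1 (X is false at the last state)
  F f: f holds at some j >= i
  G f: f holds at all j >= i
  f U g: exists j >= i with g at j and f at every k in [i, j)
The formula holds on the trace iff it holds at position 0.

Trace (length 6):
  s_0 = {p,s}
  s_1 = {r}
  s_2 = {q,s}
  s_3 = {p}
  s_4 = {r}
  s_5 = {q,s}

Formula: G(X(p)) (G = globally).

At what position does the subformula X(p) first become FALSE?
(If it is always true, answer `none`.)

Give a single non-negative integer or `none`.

s_0={p,s}: X(p)=False p=True
s_1={r}: X(p)=False p=False
s_2={q,s}: X(p)=True p=False
s_3={p}: X(p)=False p=True
s_4={r}: X(p)=False p=False
s_5={q,s}: X(p)=False p=False
G(X(p)) holds globally = False
First violation at position 0.

Answer: 0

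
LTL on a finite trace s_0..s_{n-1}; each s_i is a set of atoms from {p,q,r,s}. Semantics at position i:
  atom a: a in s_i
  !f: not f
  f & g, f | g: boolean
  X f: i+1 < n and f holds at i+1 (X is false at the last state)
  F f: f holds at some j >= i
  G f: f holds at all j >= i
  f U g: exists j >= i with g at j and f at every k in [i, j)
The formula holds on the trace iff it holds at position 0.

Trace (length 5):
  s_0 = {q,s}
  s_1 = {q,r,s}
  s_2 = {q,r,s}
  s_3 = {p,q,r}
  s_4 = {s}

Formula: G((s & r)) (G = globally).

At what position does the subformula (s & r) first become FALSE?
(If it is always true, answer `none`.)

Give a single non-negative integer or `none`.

Answer: 0

Derivation:
s_0={q,s}: (s & r)=False s=True r=False
s_1={q,r,s}: (s & r)=True s=True r=True
s_2={q,r,s}: (s & r)=True s=True r=True
s_3={p,q,r}: (s & r)=False s=False r=True
s_4={s}: (s & r)=False s=True r=False
G((s & r)) holds globally = False
First violation at position 0.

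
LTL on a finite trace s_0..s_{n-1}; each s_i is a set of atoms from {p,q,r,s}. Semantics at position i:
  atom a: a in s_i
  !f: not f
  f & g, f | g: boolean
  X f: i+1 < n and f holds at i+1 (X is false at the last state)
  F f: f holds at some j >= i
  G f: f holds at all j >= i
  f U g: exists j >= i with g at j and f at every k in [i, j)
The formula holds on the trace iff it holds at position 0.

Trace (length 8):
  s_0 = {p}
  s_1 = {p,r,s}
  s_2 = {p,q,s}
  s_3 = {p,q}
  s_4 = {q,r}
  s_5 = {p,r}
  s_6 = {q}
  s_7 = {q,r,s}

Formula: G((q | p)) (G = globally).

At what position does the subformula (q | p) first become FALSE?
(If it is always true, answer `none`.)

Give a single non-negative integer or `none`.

s_0={p}: (q | p)=True q=False p=True
s_1={p,r,s}: (q | p)=True q=False p=True
s_2={p,q,s}: (q | p)=True q=True p=True
s_3={p,q}: (q | p)=True q=True p=True
s_4={q,r}: (q | p)=True q=True p=False
s_5={p,r}: (q | p)=True q=False p=True
s_6={q}: (q | p)=True q=True p=False
s_7={q,r,s}: (q | p)=True q=True p=False
G((q | p)) holds globally = True
No violation — formula holds at every position.

Answer: none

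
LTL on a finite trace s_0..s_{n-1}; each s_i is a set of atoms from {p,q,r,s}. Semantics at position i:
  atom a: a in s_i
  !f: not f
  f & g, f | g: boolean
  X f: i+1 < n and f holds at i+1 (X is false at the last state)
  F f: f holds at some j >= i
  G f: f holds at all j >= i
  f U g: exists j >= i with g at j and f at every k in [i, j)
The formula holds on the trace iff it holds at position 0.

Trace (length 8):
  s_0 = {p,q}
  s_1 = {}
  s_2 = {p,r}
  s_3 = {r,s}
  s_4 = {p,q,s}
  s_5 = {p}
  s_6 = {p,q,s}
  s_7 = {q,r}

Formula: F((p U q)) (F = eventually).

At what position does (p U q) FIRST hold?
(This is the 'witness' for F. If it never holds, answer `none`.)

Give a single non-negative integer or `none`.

Answer: 0

Derivation:
s_0={p,q}: (p U q)=True p=True q=True
s_1={}: (p U q)=False p=False q=False
s_2={p,r}: (p U q)=False p=True q=False
s_3={r,s}: (p U q)=False p=False q=False
s_4={p,q,s}: (p U q)=True p=True q=True
s_5={p}: (p U q)=True p=True q=False
s_6={p,q,s}: (p U q)=True p=True q=True
s_7={q,r}: (p U q)=True p=False q=True
F((p U q)) holds; first witness at position 0.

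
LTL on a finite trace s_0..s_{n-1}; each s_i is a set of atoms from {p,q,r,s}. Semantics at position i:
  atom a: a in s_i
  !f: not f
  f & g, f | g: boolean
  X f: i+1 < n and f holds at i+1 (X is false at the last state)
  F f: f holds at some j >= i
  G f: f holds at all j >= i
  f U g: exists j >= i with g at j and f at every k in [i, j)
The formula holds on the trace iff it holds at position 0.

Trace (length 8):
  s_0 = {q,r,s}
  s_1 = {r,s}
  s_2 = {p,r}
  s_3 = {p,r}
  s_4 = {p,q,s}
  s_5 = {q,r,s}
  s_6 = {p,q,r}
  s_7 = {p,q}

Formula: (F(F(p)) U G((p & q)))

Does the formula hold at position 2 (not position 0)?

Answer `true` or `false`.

Answer: true

Derivation:
s_0={q,r,s}: (F(F(p)) U G((p & q)))=True F(F(p))=True F(p)=True p=False G((p & q))=False (p & q)=False q=True
s_1={r,s}: (F(F(p)) U G((p & q)))=True F(F(p))=True F(p)=True p=False G((p & q))=False (p & q)=False q=False
s_2={p,r}: (F(F(p)) U G((p & q)))=True F(F(p))=True F(p)=True p=True G((p & q))=False (p & q)=False q=False
s_3={p,r}: (F(F(p)) U G((p & q)))=True F(F(p))=True F(p)=True p=True G((p & q))=False (p & q)=False q=False
s_4={p,q,s}: (F(F(p)) U G((p & q)))=True F(F(p))=True F(p)=True p=True G((p & q))=False (p & q)=True q=True
s_5={q,r,s}: (F(F(p)) U G((p & q)))=True F(F(p))=True F(p)=True p=False G((p & q))=False (p & q)=False q=True
s_6={p,q,r}: (F(F(p)) U G((p & q)))=True F(F(p))=True F(p)=True p=True G((p & q))=True (p & q)=True q=True
s_7={p,q}: (F(F(p)) U G((p & q)))=True F(F(p))=True F(p)=True p=True G((p & q))=True (p & q)=True q=True
Evaluating at position 2: result = True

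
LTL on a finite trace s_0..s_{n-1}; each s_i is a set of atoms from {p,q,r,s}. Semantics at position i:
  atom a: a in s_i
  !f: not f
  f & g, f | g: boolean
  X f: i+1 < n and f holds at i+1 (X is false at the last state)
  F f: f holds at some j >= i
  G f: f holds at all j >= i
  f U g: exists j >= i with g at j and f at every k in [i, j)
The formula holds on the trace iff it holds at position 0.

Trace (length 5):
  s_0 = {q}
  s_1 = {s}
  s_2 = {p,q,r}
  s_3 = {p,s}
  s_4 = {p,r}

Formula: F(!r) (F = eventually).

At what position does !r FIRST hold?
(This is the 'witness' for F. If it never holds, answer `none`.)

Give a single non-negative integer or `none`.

Answer: 0

Derivation:
s_0={q}: !r=True r=False
s_1={s}: !r=True r=False
s_2={p,q,r}: !r=False r=True
s_3={p,s}: !r=True r=False
s_4={p,r}: !r=False r=True
F(!r) holds; first witness at position 0.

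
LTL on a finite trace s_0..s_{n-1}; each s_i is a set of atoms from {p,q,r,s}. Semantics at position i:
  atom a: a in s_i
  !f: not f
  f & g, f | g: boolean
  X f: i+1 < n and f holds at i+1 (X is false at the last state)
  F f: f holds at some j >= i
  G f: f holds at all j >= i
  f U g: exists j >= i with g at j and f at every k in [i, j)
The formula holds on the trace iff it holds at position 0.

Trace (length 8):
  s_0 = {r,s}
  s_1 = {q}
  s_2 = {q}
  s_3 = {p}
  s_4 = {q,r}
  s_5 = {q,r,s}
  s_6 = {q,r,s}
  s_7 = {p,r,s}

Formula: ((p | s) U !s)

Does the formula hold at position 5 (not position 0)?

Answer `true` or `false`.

s_0={r,s}: ((p | s) U !s)=True (p | s)=True p=False s=True !s=False
s_1={q}: ((p | s) U !s)=True (p | s)=False p=False s=False !s=True
s_2={q}: ((p | s) U !s)=True (p | s)=False p=False s=False !s=True
s_3={p}: ((p | s) U !s)=True (p | s)=True p=True s=False !s=True
s_4={q,r}: ((p | s) U !s)=True (p | s)=False p=False s=False !s=True
s_5={q,r,s}: ((p | s) U !s)=False (p | s)=True p=False s=True !s=False
s_6={q,r,s}: ((p | s) U !s)=False (p | s)=True p=False s=True !s=False
s_7={p,r,s}: ((p | s) U !s)=False (p | s)=True p=True s=True !s=False
Evaluating at position 5: result = False

Answer: false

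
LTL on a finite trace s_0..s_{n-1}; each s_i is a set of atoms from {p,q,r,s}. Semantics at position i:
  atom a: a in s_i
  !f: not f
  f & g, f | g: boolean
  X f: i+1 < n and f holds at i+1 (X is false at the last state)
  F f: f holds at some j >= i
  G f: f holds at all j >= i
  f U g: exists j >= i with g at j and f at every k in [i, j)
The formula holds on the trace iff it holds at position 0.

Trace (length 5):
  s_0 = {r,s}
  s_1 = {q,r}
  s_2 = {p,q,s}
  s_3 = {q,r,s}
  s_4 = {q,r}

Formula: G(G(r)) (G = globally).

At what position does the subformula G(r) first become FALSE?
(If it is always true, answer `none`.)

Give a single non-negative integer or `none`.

s_0={r,s}: G(r)=False r=True
s_1={q,r}: G(r)=False r=True
s_2={p,q,s}: G(r)=False r=False
s_3={q,r,s}: G(r)=True r=True
s_4={q,r}: G(r)=True r=True
G(G(r)) holds globally = False
First violation at position 0.

Answer: 0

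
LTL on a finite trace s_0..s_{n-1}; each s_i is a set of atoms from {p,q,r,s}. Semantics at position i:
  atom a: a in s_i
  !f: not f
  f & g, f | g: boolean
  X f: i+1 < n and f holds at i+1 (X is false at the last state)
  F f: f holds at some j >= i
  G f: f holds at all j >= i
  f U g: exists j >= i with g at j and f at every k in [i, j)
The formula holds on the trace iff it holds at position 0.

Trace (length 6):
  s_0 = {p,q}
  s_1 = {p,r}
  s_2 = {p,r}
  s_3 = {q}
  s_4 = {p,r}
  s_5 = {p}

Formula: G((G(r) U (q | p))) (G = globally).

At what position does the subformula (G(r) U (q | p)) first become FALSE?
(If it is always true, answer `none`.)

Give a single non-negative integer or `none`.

s_0={p,q}: (G(r) U (q | p))=True G(r)=False r=False (q | p)=True q=True p=True
s_1={p,r}: (G(r) U (q | p))=True G(r)=False r=True (q | p)=True q=False p=True
s_2={p,r}: (G(r) U (q | p))=True G(r)=False r=True (q | p)=True q=False p=True
s_3={q}: (G(r) U (q | p))=True G(r)=False r=False (q | p)=True q=True p=False
s_4={p,r}: (G(r) U (q | p))=True G(r)=False r=True (q | p)=True q=False p=True
s_5={p}: (G(r) U (q | p))=True G(r)=False r=False (q | p)=True q=False p=True
G((G(r) U (q | p))) holds globally = True
No violation — formula holds at every position.

Answer: none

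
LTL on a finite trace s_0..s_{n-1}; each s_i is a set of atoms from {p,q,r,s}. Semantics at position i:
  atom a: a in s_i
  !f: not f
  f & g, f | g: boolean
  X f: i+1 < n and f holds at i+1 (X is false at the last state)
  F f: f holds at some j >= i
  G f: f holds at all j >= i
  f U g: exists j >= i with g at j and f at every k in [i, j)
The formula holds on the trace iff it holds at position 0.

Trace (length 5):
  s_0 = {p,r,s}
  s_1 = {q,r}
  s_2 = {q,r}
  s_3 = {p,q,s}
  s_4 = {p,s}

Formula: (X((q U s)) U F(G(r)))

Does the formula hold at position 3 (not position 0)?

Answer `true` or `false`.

s_0={p,r,s}: (X((q U s)) U F(G(r)))=False X((q U s))=True (q U s)=True q=False s=True F(G(r))=False G(r)=False r=True
s_1={q,r}: (X((q U s)) U F(G(r)))=False X((q U s))=True (q U s)=True q=True s=False F(G(r))=False G(r)=False r=True
s_2={q,r}: (X((q U s)) U F(G(r)))=False X((q U s))=True (q U s)=True q=True s=False F(G(r))=False G(r)=False r=True
s_3={p,q,s}: (X((q U s)) U F(G(r)))=False X((q U s))=True (q U s)=True q=True s=True F(G(r))=False G(r)=False r=False
s_4={p,s}: (X((q U s)) U F(G(r)))=False X((q U s))=False (q U s)=True q=False s=True F(G(r))=False G(r)=False r=False
Evaluating at position 3: result = False

Answer: false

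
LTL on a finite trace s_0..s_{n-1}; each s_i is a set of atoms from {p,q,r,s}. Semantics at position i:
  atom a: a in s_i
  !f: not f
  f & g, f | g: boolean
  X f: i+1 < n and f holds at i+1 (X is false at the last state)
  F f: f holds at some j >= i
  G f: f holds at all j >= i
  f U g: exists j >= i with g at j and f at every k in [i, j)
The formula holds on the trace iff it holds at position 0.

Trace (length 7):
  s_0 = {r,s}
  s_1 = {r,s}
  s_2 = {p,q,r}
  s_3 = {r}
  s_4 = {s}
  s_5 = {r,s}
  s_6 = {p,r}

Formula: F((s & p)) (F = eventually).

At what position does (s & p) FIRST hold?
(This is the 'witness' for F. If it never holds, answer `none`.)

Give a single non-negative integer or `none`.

s_0={r,s}: (s & p)=False s=True p=False
s_1={r,s}: (s & p)=False s=True p=False
s_2={p,q,r}: (s & p)=False s=False p=True
s_3={r}: (s & p)=False s=False p=False
s_4={s}: (s & p)=False s=True p=False
s_5={r,s}: (s & p)=False s=True p=False
s_6={p,r}: (s & p)=False s=False p=True
F((s & p)) does not hold (no witness exists).

Answer: none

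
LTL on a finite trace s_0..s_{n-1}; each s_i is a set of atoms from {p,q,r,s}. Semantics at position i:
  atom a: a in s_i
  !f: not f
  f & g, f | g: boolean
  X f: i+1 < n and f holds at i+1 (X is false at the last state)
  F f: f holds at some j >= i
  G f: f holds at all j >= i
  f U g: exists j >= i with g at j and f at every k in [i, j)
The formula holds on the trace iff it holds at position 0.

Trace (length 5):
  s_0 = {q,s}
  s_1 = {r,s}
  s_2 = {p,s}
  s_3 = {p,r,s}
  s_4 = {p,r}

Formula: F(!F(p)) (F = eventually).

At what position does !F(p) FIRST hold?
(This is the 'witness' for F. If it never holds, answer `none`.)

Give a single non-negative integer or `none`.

s_0={q,s}: !F(p)=False F(p)=True p=False
s_1={r,s}: !F(p)=False F(p)=True p=False
s_2={p,s}: !F(p)=False F(p)=True p=True
s_3={p,r,s}: !F(p)=False F(p)=True p=True
s_4={p,r}: !F(p)=False F(p)=True p=True
F(!F(p)) does not hold (no witness exists).

Answer: none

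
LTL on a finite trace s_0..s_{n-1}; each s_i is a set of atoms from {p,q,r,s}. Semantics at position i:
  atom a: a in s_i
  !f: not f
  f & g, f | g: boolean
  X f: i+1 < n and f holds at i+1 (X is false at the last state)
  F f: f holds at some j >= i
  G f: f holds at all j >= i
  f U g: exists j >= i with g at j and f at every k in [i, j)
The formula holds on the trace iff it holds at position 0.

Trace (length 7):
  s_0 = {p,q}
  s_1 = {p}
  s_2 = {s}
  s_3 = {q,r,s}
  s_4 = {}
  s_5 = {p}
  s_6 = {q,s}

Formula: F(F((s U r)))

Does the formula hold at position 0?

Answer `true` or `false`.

s_0={p,q}: F(F((s U r)))=True F((s U r))=True (s U r)=False s=False r=False
s_1={p}: F(F((s U r)))=True F((s U r))=True (s U r)=False s=False r=False
s_2={s}: F(F((s U r)))=True F((s U r))=True (s U r)=True s=True r=False
s_3={q,r,s}: F(F((s U r)))=True F((s U r))=True (s U r)=True s=True r=True
s_4={}: F(F((s U r)))=False F((s U r))=False (s U r)=False s=False r=False
s_5={p}: F(F((s U r)))=False F((s U r))=False (s U r)=False s=False r=False
s_6={q,s}: F(F((s U r)))=False F((s U r))=False (s U r)=False s=True r=False

Answer: true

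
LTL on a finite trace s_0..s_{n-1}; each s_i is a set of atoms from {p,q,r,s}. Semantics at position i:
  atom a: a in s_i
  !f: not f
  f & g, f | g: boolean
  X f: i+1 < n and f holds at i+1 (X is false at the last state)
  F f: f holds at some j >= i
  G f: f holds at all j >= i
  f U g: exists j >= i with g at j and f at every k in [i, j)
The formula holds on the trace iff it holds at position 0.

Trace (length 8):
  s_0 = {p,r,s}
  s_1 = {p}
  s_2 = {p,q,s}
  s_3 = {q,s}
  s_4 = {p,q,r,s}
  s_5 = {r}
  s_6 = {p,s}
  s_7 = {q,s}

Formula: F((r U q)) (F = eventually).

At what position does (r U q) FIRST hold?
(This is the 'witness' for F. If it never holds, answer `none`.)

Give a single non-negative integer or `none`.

Answer: 2

Derivation:
s_0={p,r,s}: (r U q)=False r=True q=False
s_1={p}: (r U q)=False r=False q=False
s_2={p,q,s}: (r U q)=True r=False q=True
s_3={q,s}: (r U q)=True r=False q=True
s_4={p,q,r,s}: (r U q)=True r=True q=True
s_5={r}: (r U q)=False r=True q=False
s_6={p,s}: (r U q)=False r=False q=False
s_7={q,s}: (r U q)=True r=False q=True
F((r U q)) holds; first witness at position 2.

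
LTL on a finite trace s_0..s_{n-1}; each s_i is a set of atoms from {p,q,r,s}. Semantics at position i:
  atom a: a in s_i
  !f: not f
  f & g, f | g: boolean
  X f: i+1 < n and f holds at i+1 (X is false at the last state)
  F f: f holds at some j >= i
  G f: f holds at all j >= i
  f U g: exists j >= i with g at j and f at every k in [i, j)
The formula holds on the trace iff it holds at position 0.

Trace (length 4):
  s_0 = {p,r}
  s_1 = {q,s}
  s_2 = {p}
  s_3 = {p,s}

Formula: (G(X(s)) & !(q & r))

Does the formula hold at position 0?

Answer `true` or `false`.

Answer: false

Derivation:
s_0={p,r}: (G(X(s)) & !(q & r))=False G(X(s))=False X(s)=True s=False !(q & r)=True (q & r)=False q=False r=True
s_1={q,s}: (G(X(s)) & !(q & r))=False G(X(s))=False X(s)=False s=True !(q & r)=True (q & r)=False q=True r=False
s_2={p}: (G(X(s)) & !(q & r))=False G(X(s))=False X(s)=True s=False !(q & r)=True (q & r)=False q=False r=False
s_3={p,s}: (G(X(s)) & !(q & r))=False G(X(s))=False X(s)=False s=True !(q & r)=True (q & r)=False q=False r=False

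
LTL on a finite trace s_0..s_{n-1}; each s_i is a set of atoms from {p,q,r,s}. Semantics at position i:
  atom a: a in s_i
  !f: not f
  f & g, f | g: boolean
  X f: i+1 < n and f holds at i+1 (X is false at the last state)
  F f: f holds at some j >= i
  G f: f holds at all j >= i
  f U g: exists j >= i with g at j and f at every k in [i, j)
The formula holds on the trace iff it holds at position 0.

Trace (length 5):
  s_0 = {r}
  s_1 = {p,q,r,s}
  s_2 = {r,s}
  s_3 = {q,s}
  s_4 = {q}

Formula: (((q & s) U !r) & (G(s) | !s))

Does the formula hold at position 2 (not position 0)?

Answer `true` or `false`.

s_0={r}: (((q & s) U !r) & (G(s) | !s))=False ((q & s) U !r)=False (q & s)=False q=False s=False !r=False r=True (G(s) | !s)=True G(s)=False !s=True
s_1={p,q,r,s}: (((q & s) U !r) & (G(s) | !s))=False ((q & s) U !r)=False (q & s)=True q=True s=True !r=False r=True (G(s) | !s)=False G(s)=False !s=False
s_2={r,s}: (((q & s) U !r) & (G(s) | !s))=False ((q & s) U !r)=False (q & s)=False q=False s=True !r=False r=True (G(s) | !s)=False G(s)=False !s=False
s_3={q,s}: (((q & s) U !r) & (G(s) | !s))=False ((q & s) U !r)=True (q & s)=True q=True s=True !r=True r=False (G(s) | !s)=False G(s)=False !s=False
s_4={q}: (((q & s) U !r) & (G(s) | !s))=True ((q & s) U !r)=True (q & s)=False q=True s=False !r=True r=False (G(s) | !s)=True G(s)=False !s=True
Evaluating at position 2: result = False

Answer: false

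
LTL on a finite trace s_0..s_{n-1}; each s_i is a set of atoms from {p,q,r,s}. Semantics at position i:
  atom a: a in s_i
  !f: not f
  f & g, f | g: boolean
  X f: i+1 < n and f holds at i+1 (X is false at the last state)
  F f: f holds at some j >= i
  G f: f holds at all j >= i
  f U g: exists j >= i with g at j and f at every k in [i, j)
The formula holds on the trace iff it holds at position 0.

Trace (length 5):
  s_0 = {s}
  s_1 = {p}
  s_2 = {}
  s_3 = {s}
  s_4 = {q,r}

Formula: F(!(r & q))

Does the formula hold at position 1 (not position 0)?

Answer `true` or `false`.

Answer: true

Derivation:
s_0={s}: F(!(r & q))=True !(r & q)=True (r & q)=False r=False q=False
s_1={p}: F(!(r & q))=True !(r & q)=True (r & q)=False r=False q=False
s_2={}: F(!(r & q))=True !(r & q)=True (r & q)=False r=False q=False
s_3={s}: F(!(r & q))=True !(r & q)=True (r & q)=False r=False q=False
s_4={q,r}: F(!(r & q))=False !(r & q)=False (r & q)=True r=True q=True
Evaluating at position 1: result = True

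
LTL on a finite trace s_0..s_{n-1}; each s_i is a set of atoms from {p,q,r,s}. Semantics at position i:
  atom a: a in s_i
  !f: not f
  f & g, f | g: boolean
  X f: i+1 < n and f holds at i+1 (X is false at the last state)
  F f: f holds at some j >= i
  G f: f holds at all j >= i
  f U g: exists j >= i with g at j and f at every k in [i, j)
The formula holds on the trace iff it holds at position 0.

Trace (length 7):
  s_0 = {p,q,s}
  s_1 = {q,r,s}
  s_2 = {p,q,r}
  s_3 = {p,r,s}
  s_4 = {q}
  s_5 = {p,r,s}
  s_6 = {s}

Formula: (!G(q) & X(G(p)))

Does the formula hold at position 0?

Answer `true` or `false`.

s_0={p,q,s}: (!G(q) & X(G(p)))=False !G(q)=True G(q)=False q=True X(G(p))=False G(p)=False p=True
s_1={q,r,s}: (!G(q) & X(G(p)))=False !G(q)=True G(q)=False q=True X(G(p))=False G(p)=False p=False
s_2={p,q,r}: (!G(q) & X(G(p)))=False !G(q)=True G(q)=False q=True X(G(p))=False G(p)=False p=True
s_3={p,r,s}: (!G(q) & X(G(p)))=False !G(q)=True G(q)=False q=False X(G(p))=False G(p)=False p=True
s_4={q}: (!G(q) & X(G(p)))=False !G(q)=True G(q)=False q=True X(G(p))=False G(p)=False p=False
s_5={p,r,s}: (!G(q) & X(G(p)))=False !G(q)=True G(q)=False q=False X(G(p))=False G(p)=False p=True
s_6={s}: (!G(q) & X(G(p)))=False !G(q)=True G(q)=False q=False X(G(p))=False G(p)=False p=False

Answer: false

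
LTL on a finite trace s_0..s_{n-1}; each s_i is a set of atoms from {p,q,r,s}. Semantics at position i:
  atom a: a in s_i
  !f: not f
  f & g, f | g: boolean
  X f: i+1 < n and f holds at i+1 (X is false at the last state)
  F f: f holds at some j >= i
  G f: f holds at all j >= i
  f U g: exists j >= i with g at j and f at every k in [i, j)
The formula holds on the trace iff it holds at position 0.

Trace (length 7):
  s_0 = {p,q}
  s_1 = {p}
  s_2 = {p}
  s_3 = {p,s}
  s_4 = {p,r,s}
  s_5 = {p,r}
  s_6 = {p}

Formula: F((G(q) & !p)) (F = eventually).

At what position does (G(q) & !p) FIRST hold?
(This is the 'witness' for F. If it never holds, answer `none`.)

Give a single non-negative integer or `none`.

s_0={p,q}: (G(q) & !p)=False G(q)=False q=True !p=False p=True
s_1={p}: (G(q) & !p)=False G(q)=False q=False !p=False p=True
s_2={p}: (G(q) & !p)=False G(q)=False q=False !p=False p=True
s_3={p,s}: (G(q) & !p)=False G(q)=False q=False !p=False p=True
s_4={p,r,s}: (G(q) & !p)=False G(q)=False q=False !p=False p=True
s_5={p,r}: (G(q) & !p)=False G(q)=False q=False !p=False p=True
s_6={p}: (G(q) & !p)=False G(q)=False q=False !p=False p=True
F((G(q) & !p)) does not hold (no witness exists).

Answer: none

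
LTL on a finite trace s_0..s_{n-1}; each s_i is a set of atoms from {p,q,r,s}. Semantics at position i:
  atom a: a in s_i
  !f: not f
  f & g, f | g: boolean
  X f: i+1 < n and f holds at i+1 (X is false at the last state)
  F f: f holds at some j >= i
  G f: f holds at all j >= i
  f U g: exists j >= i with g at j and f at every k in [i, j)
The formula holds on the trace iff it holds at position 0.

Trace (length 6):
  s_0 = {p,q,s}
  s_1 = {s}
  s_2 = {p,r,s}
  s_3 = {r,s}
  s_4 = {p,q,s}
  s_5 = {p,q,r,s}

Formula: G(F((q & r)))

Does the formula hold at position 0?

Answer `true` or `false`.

Answer: true

Derivation:
s_0={p,q,s}: G(F((q & r)))=True F((q & r))=True (q & r)=False q=True r=False
s_1={s}: G(F((q & r)))=True F((q & r))=True (q & r)=False q=False r=False
s_2={p,r,s}: G(F((q & r)))=True F((q & r))=True (q & r)=False q=False r=True
s_3={r,s}: G(F((q & r)))=True F((q & r))=True (q & r)=False q=False r=True
s_4={p,q,s}: G(F((q & r)))=True F((q & r))=True (q & r)=False q=True r=False
s_5={p,q,r,s}: G(F((q & r)))=True F((q & r))=True (q & r)=True q=True r=True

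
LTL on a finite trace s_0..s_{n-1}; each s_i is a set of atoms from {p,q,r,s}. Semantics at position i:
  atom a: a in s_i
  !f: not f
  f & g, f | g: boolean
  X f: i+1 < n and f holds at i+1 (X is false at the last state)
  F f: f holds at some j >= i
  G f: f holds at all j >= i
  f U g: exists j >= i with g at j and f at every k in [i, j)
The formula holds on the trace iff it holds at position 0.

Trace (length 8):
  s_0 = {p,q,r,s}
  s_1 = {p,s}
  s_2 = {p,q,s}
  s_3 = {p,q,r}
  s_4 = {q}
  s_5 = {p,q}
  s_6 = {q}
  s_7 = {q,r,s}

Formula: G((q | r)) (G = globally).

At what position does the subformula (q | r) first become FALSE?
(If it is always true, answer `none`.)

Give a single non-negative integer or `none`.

Answer: 1

Derivation:
s_0={p,q,r,s}: (q | r)=True q=True r=True
s_1={p,s}: (q | r)=False q=False r=False
s_2={p,q,s}: (q | r)=True q=True r=False
s_3={p,q,r}: (q | r)=True q=True r=True
s_4={q}: (q | r)=True q=True r=False
s_5={p,q}: (q | r)=True q=True r=False
s_6={q}: (q | r)=True q=True r=False
s_7={q,r,s}: (q | r)=True q=True r=True
G((q | r)) holds globally = False
First violation at position 1.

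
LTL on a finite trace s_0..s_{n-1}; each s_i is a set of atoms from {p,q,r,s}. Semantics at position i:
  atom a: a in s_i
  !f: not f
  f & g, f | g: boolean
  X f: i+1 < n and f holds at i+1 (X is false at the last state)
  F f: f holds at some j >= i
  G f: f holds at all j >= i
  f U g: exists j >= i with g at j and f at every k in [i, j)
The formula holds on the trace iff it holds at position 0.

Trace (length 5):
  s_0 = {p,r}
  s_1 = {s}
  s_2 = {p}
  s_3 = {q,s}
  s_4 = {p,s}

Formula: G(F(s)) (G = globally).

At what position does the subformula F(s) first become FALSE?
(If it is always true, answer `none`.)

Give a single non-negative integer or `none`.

Answer: none

Derivation:
s_0={p,r}: F(s)=True s=False
s_1={s}: F(s)=True s=True
s_2={p}: F(s)=True s=False
s_3={q,s}: F(s)=True s=True
s_4={p,s}: F(s)=True s=True
G(F(s)) holds globally = True
No violation — formula holds at every position.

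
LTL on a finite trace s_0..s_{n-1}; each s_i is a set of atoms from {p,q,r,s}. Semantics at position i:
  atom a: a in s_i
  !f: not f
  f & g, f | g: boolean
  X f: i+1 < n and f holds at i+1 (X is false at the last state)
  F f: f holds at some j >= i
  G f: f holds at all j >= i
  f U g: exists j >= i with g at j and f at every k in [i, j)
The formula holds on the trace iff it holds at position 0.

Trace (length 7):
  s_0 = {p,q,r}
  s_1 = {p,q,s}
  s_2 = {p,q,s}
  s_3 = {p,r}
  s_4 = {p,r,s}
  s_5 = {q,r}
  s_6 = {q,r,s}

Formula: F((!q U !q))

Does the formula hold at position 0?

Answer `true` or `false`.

s_0={p,q,r}: F((!q U !q))=True (!q U !q)=False !q=False q=True
s_1={p,q,s}: F((!q U !q))=True (!q U !q)=False !q=False q=True
s_2={p,q,s}: F((!q U !q))=True (!q U !q)=False !q=False q=True
s_3={p,r}: F((!q U !q))=True (!q U !q)=True !q=True q=False
s_4={p,r,s}: F((!q U !q))=True (!q U !q)=True !q=True q=False
s_5={q,r}: F((!q U !q))=False (!q U !q)=False !q=False q=True
s_6={q,r,s}: F((!q U !q))=False (!q U !q)=False !q=False q=True

Answer: true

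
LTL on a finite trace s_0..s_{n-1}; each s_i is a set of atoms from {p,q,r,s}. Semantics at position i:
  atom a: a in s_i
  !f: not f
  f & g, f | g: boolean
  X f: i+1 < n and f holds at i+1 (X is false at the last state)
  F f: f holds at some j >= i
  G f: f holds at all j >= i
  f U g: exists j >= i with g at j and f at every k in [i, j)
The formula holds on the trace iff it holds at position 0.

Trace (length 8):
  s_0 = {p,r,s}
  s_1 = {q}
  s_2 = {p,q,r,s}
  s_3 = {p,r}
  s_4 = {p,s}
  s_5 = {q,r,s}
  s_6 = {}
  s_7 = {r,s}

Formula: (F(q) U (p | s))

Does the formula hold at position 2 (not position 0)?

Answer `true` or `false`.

s_0={p,r,s}: (F(q) U (p | s))=True F(q)=True q=False (p | s)=True p=True s=True
s_1={q}: (F(q) U (p | s))=True F(q)=True q=True (p | s)=False p=False s=False
s_2={p,q,r,s}: (F(q) U (p | s))=True F(q)=True q=True (p | s)=True p=True s=True
s_3={p,r}: (F(q) U (p | s))=True F(q)=True q=False (p | s)=True p=True s=False
s_4={p,s}: (F(q) U (p | s))=True F(q)=True q=False (p | s)=True p=True s=True
s_5={q,r,s}: (F(q) U (p | s))=True F(q)=True q=True (p | s)=True p=False s=True
s_6={}: (F(q) U (p | s))=False F(q)=False q=False (p | s)=False p=False s=False
s_7={r,s}: (F(q) U (p | s))=True F(q)=False q=False (p | s)=True p=False s=True
Evaluating at position 2: result = True

Answer: true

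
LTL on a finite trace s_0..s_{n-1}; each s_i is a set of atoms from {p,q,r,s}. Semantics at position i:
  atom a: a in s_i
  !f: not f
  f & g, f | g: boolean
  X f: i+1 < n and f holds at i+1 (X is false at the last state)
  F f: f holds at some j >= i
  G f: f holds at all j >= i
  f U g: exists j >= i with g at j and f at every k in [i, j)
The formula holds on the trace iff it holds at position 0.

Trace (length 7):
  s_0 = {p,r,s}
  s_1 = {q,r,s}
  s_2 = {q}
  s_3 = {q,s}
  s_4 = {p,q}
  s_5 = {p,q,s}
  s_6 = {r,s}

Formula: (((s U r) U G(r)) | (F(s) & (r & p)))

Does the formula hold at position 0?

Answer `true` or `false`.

s_0={p,r,s}: (((s U r) U G(r)) | (F(s) & (r & p)))=True ((s U r) U G(r))=False (s U r)=True s=True r=True G(r)=False (F(s) & (r & p))=True F(s)=True (r & p)=True p=True
s_1={q,r,s}: (((s U r) U G(r)) | (F(s) & (r & p)))=False ((s U r) U G(r))=False (s U r)=True s=True r=True G(r)=False (F(s) & (r & p))=False F(s)=True (r & p)=False p=False
s_2={q}: (((s U r) U G(r)) | (F(s) & (r & p)))=False ((s U r) U G(r))=False (s U r)=False s=False r=False G(r)=False (F(s) & (r & p))=False F(s)=True (r & p)=False p=False
s_3={q,s}: (((s U r) U G(r)) | (F(s) & (r & p)))=False ((s U r) U G(r))=False (s U r)=False s=True r=False G(r)=False (F(s) & (r & p))=False F(s)=True (r & p)=False p=False
s_4={p,q}: (((s U r) U G(r)) | (F(s) & (r & p)))=False ((s U r) U G(r))=False (s U r)=False s=False r=False G(r)=False (F(s) & (r & p))=False F(s)=True (r & p)=False p=True
s_5={p,q,s}: (((s U r) U G(r)) | (F(s) & (r & p)))=True ((s U r) U G(r))=True (s U r)=True s=True r=False G(r)=False (F(s) & (r & p))=False F(s)=True (r & p)=False p=True
s_6={r,s}: (((s U r) U G(r)) | (F(s) & (r & p)))=True ((s U r) U G(r))=True (s U r)=True s=True r=True G(r)=True (F(s) & (r & p))=False F(s)=True (r & p)=False p=False

Answer: true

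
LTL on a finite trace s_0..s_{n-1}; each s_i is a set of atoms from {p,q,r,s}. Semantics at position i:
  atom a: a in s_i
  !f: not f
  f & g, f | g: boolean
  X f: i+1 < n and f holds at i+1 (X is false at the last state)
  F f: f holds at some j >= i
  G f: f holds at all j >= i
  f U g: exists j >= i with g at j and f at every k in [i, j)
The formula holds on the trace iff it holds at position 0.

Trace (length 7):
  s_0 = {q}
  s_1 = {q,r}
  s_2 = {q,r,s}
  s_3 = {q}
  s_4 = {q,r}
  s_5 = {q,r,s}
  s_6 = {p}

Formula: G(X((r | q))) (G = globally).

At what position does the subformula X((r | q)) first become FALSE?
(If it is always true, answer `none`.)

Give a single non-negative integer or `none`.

Answer: 5

Derivation:
s_0={q}: X((r | q))=True (r | q)=True r=False q=True
s_1={q,r}: X((r | q))=True (r | q)=True r=True q=True
s_2={q,r,s}: X((r | q))=True (r | q)=True r=True q=True
s_3={q}: X((r | q))=True (r | q)=True r=False q=True
s_4={q,r}: X((r | q))=True (r | q)=True r=True q=True
s_5={q,r,s}: X((r | q))=False (r | q)=True r=True q=True
s_6={p}: X((r | q))=False (r | q)=False r=False q=False
G(X((r | q))) holds globally = False
First violation at position 5.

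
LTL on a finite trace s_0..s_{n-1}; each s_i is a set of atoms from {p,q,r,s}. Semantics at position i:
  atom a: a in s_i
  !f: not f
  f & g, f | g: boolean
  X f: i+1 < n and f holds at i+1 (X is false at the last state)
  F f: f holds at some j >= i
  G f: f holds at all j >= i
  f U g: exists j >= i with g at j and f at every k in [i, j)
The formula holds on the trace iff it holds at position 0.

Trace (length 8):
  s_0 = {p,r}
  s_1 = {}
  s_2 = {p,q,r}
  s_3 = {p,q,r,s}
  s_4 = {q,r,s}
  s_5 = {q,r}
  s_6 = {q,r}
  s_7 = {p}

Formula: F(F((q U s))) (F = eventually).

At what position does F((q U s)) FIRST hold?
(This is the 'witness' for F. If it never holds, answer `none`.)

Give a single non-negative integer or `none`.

s_0={p,r}: F((q U s))=True (q U s)=False q=False s=False
s_1={}: F((q U s))=True (q U s)=False q=False s=False
s_2={p,q,r}: F((q U s))=True (q U s)=True q=True s=False
s_3={p,q,r,s}: F((q U s))=True (q U s)=True q=True s=True
s_4={q,r,s}: F((q U s))=True (q U s)=True q=True s=True
s_5={q,r}: F((q U s))=False (q U s)=False q=True s=False
s_6={q,r}: F((q U s))=False (q U s)=False q=True s=False
s_7={p}: F((q U s))=False (q U s)=False q=False s=False
F(F((q U s))) holds; first witness at position 0.

Answer: 0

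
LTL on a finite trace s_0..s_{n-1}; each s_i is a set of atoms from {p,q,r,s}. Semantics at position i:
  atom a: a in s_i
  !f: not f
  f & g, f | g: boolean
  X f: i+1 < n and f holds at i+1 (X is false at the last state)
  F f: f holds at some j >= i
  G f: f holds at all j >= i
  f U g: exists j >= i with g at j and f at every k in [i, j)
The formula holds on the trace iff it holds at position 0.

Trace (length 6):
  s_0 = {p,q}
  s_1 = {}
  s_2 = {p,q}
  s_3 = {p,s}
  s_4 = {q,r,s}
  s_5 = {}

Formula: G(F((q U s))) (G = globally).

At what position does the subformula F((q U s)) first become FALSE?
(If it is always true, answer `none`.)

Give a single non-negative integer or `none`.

Answer: 5

Derivation:
s_0={p,q}: F((q U s))=True (q U s)=False q=True s=False
s_1={}: F((q U s))=True (q U s)=False q=False s=False
s_2={p,q}: F((q U s))=True (q U s)=True q=True s=False
s_3={p,s}: F((q U s))=True (q U s)=True q=False s=True
s_4={q,r,s}: F((q U s))=True (q U s)=True q=True s=True
s_5={}: F((q U s))=False (q U s)=False q=False s=False
G(F((q U s))) holds globally = False
First violation at position 5.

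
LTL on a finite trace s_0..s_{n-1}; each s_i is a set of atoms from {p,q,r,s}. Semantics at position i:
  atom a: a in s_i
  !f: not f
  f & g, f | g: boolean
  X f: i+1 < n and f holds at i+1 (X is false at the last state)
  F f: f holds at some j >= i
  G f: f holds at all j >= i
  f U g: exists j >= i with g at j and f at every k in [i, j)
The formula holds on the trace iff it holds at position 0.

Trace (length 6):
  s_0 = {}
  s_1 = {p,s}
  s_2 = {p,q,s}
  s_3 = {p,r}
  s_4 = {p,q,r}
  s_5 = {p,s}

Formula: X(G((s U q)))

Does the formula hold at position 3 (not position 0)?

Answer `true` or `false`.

Answer: false

Derivation:
s_0={}: X(G((s U q)))=False G((s U q))=False (s U q)=False s=False q=False
s_1={p,s}: X(G((s U q)))=False G((s U q))=False (s U q)=True s=True q=False
s_2={p,q,s}: X(G((s U q)))=False G((s U q))=False (s U q)=True s=True q=True
s_3={p,r}: X(G((s U q)))=False G((s U q))=False (s U q)=False s=False q=False
s_4={p,q,r}: X(G((s U q)))=False G((s U q))=False (s U q)=True s=False q=True
s_5={p,s}: X(G((s U q)))=False G((s U q))=False (s U q)=False s=True q=False
Evaluating at position 3: result = False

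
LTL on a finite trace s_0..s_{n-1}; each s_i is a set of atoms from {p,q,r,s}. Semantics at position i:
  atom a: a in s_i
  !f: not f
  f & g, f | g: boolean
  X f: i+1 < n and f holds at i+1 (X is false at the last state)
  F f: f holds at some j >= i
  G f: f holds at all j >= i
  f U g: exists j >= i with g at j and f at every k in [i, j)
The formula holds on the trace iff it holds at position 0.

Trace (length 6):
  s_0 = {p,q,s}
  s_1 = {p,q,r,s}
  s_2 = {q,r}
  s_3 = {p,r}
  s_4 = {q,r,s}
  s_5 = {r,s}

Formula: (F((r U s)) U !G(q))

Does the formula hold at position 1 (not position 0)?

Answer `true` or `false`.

s_0={p,q,s}: (F((r U s)) U !G(q))=True F((r U s))=True (r U s)=True r=False s=True !G(q)=True G(q)=False q=True
s_1={p,q,r,s}: (F((r U s)) U !G(q))=True F((r U s))=True (r U s)=True r=True s=True !G(q)=True G(q)=False q=True
s_2={q,r}: (F((r U s)) U !G(q))=True F((r U s))=True (r U s)=True r=True s=False !G(q)=True G(q)=False q=True
s_3={p,r}: (F((r U s)) U !G(q))=True F((r U s))=True (r U s)=True r=True s=False !G(q)=True G(q)=False q=False
s_4={q,r,s}: (F((r U s)) U !G(q))=True F((r U s))=True (r U s)=True r=True s=True !G(q)=True G(q)=False q=True
s_5={r,s}: (F((r U s)) U !G(q))=True F((r U s))=True (r U s)=True r=True s=True !G(q)=True G(q)=False q=False
Evaluating at position 1: result = True

Answer: true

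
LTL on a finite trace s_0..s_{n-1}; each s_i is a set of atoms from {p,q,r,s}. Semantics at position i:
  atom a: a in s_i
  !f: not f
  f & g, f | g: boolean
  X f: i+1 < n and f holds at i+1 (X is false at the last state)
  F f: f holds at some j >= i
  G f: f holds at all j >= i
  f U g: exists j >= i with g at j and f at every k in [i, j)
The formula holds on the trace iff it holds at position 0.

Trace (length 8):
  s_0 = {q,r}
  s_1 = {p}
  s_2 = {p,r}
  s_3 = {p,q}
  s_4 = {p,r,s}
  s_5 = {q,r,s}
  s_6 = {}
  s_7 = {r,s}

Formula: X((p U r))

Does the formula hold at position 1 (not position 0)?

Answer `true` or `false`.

s_0={q,r}: X((p U r))=True (p U r)=True p=False r=True
s_1={p}: X((p U r))=True (p U r)=True p=True r=False
s_2={p,r}: X((p U r))=True (p U r)=True p=True r=True
s_3={p,q}: X((p U r))=True (p U r)=True p=True r=False
s_4={p,r,s}: X((p U r))=True (p U r)=True p=True r=True
s_5={q,r,s}: X((p U r))=False (p U r)=True p=False r=True
s_6={}: X((p U r))=True (p U r)=False p=False r=False
s_7={r,s}: X((p U r))=False (p U r)=True p=False r=True
Evaluating at position 1: result = True

Answer: true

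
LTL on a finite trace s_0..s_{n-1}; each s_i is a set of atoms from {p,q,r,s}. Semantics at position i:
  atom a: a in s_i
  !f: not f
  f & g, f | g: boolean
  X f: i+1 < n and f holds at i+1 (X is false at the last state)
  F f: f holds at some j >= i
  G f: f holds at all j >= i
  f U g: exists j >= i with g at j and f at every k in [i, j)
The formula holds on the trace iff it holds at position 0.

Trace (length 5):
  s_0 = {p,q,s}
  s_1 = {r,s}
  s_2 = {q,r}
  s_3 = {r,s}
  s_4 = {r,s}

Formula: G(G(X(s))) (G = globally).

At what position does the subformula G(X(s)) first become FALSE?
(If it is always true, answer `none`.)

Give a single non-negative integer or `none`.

s_0={p,q,s}: G(X(s))=False X(s)=True s=True
s_1={r,s}: G(X(s))=False X(s)=False s=True
s_2={q,r}: G(X(s))=False X(s)=True s=False
s_3={r,s}: G(X(s))=False X(s)=True s=True
s_4={r,s}: G(X(s))=False X(s)=False s=True
G(G(X(s))) holds globally = False
First violation at position 0.

Answer: 0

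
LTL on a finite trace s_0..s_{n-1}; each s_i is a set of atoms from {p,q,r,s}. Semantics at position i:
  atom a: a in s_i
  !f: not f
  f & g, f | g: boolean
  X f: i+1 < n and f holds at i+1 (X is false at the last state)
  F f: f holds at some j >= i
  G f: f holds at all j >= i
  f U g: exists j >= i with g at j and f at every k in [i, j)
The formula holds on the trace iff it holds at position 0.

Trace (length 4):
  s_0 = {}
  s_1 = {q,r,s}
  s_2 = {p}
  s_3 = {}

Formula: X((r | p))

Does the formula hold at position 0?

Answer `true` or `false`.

s_0={}: X((r | p))=True (r | p)=False r=False p=False
s_1={q,r,s}: X((r | p))=True (r | p)=True r=True p=False
s_2={p}: X((r | p))=False (r | p)=True r=False p=True
s_3={}: X((r | p))=False (r | p)=False r=False p=False

Answer: true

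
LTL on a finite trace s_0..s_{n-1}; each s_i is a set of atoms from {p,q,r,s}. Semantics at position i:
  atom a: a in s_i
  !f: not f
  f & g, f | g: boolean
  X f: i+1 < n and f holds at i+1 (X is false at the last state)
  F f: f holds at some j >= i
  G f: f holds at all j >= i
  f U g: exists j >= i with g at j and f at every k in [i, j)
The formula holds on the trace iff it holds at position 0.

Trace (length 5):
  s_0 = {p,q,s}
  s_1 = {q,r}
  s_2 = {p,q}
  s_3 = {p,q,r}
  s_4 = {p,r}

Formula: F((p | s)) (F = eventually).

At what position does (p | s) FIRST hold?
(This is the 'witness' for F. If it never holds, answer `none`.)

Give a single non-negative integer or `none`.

s_0={p,q,s}: (p | s)=True p=True s=True
s_1={q,r}: (p | s)=False p=False s=False
s_2={p,q}: (p | s)=True p=True s=False
s_3={p,q,r}: (p | s)=True p=True s=False
s_4={p,r}: (p | s)=True p=True s=False
F((p | s)) holds; first witness at position 0.

Answer: 0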